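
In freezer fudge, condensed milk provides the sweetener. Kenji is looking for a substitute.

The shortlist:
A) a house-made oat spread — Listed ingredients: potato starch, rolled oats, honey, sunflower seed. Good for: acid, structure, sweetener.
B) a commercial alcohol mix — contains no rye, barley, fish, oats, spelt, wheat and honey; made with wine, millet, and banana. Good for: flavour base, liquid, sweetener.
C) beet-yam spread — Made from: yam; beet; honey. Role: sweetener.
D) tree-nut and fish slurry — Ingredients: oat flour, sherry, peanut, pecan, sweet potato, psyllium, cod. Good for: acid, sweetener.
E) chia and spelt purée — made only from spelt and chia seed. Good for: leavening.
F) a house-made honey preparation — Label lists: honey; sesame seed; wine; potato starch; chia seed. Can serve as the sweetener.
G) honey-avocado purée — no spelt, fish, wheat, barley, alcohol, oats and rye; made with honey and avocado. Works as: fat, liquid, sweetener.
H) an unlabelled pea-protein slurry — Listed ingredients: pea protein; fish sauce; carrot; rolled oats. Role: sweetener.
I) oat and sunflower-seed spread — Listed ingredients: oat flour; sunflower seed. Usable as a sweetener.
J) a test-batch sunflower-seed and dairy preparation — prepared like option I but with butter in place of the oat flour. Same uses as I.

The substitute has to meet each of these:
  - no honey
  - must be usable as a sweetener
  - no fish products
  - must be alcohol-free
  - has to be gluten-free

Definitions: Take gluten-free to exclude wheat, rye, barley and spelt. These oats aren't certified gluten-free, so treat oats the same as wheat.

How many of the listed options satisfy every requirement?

1

A: has rolled oats, so not gluten-free; has honey, so not honey-free — reject
B: has wine, so not alcohol-free — out
C: has honey, so not honey-free — reject
D: has oat flour, so not gluten-free; has sherry, so not alcohol-free (and 1 more) — no
E: not usable as a sweetener; has spelt, so not gluten-free — no
F: has wine, so not alcohol-free; has honey, so not honey-free — reject
G: has honey, so not honey-free — reject
H: has rolled oats, so not gluten-free; has fish sauce, so not fish-free — reject
I: has oat flour, so not gluten-free — no
J: only butter and sunflower seed; none excluded — OK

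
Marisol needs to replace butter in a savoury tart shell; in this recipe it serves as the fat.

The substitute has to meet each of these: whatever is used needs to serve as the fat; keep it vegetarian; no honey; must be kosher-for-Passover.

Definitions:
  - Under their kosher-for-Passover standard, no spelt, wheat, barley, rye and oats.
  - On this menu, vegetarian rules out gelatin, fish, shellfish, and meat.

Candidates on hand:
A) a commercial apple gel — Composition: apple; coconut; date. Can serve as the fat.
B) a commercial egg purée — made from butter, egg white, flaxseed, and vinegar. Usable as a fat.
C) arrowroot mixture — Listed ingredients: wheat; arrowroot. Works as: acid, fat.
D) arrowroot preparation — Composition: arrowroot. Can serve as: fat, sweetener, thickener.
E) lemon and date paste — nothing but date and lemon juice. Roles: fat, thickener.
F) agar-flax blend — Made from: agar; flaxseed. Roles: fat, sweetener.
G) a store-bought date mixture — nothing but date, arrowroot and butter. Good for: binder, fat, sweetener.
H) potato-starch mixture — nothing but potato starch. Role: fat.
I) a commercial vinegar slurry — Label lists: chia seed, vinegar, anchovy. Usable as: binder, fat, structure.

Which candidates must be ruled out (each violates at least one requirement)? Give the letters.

C, I

A: only coconut, apple, and date; none excluded — keep
B: butter and egg white etc. — none of it excluded — valid
C: has wheat, so not kosher-for-Passover — no
D: no honey, vegetarian — keep
E: only lemon juice and date; none excluded — keep
F: nothing on the exclusion list — valid
G: every rule checks out — keep
H: all constraints satisfied — valid
I: has anchovy, so not vegetarian — out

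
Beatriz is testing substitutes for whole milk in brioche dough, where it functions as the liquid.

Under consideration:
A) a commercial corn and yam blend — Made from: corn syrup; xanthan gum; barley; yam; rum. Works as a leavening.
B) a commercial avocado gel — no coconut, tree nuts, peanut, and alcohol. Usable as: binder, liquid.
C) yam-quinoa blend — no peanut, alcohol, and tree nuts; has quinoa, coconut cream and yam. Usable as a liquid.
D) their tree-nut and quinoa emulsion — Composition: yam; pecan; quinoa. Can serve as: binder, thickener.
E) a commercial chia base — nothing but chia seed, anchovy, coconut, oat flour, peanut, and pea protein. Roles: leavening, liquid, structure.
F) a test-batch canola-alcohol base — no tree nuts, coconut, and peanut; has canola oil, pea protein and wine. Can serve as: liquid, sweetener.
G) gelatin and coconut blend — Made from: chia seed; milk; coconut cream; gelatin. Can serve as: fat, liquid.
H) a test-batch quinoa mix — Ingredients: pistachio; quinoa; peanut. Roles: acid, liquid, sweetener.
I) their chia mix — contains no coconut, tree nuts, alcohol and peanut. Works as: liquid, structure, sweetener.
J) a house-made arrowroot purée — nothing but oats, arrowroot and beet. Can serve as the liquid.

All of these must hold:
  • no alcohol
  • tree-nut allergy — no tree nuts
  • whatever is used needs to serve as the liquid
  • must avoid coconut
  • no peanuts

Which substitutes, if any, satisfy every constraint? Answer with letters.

A: not usable as a liquid; has rum, so not alcohol-free — no
B: no coconut, no tree nuts — OK
C: has coconut cream, so not coconut-free — no
D: not usable as a liquid; has pecan, so not tree-nut-free — no
E: has coconut, so not coconut-free; has peanut, so not peanut-free — no
F: has wine, so not alcohol-free — out
G: has coconut cream, so not coconut-free — no
H: has pistachio, so not tree-nut-free; has peanut, so not peanut-free — no
I: works as a liquid, no tree nuts, no alcohol — valid
J: nothing on the exclusion list — keep

B, I, J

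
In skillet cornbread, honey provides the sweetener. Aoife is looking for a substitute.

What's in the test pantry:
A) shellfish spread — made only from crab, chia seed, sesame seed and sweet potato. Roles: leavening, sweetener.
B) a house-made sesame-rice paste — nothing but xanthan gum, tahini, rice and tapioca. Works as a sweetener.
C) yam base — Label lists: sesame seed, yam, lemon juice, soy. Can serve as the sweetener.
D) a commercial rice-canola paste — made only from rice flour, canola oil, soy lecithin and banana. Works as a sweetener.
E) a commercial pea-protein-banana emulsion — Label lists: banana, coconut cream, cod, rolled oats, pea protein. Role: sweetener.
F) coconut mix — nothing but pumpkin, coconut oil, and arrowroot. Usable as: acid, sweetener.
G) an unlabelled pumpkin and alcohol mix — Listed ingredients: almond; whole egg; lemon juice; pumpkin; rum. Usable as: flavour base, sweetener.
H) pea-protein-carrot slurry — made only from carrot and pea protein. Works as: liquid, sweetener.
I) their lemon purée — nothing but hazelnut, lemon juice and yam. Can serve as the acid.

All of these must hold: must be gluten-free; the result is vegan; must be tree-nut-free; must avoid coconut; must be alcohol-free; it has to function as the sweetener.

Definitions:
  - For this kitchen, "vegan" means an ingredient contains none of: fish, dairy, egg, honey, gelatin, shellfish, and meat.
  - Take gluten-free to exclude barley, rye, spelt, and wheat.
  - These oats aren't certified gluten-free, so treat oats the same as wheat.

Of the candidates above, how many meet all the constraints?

4

A: has crab, so not vegan — out
B: nothing on the exclusion list — keep
C: works as a sweetener, no coconut, vegan — valid
D: rice flour and soy lecithin etc. — none of it excluded — OK
E: has cod, so not vegan; has rolled oats, so not gluten-free (and 1 more) — out
F: has coconut oil, so not coconut-free — no
G: has whole egg, so not vegan; has rum, so not alcohol-free (and 1 more) — out
H: nothing on the exclusion list — keep
I: not usable as a sweetener; has hazelnut, so not tree-nut-free — out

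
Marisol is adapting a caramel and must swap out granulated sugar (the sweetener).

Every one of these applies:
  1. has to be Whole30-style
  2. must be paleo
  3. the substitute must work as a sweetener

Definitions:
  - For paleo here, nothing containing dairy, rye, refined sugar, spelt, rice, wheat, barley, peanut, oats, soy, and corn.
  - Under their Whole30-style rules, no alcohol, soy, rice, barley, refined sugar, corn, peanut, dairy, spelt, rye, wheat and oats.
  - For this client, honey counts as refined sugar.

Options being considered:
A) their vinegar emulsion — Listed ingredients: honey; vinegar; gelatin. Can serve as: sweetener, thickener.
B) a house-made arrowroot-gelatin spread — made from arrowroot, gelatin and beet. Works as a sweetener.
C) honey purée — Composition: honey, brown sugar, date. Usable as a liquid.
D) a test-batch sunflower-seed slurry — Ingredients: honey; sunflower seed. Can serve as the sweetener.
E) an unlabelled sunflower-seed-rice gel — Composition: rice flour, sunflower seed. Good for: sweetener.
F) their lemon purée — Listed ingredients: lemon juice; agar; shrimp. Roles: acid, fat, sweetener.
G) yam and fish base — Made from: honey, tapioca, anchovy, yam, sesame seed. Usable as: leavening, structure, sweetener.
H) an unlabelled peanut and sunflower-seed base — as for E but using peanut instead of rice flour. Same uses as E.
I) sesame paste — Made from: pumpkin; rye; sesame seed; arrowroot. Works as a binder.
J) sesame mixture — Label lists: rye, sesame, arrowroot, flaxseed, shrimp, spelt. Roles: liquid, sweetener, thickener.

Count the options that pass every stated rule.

2

A: has honey, so not paleo; has honey, so not Whole30-style — reject
B: all constraints satisfied — keep
C: not usable as a sweetener; has honey, so not paleo (and 1 more) — out
D: has honey, so not paleo; has honey, so not Whole30-style — out
E: has rice flour, so not paleo; has rice flour, so not Whole30-style — out
F: only shrimp, lemon juice and agar; none excluded — valid
G: has honey, so not paleo; has honey, so not Whole30-style — no
H: has peanut, so not paleo; has peanut, so not Whole30-style — no
I: not usable as a sweetener; has rye, so not paleo (and 1 more) — reject
J: has rye, so not paleo; has rye, so not Whole30-style — no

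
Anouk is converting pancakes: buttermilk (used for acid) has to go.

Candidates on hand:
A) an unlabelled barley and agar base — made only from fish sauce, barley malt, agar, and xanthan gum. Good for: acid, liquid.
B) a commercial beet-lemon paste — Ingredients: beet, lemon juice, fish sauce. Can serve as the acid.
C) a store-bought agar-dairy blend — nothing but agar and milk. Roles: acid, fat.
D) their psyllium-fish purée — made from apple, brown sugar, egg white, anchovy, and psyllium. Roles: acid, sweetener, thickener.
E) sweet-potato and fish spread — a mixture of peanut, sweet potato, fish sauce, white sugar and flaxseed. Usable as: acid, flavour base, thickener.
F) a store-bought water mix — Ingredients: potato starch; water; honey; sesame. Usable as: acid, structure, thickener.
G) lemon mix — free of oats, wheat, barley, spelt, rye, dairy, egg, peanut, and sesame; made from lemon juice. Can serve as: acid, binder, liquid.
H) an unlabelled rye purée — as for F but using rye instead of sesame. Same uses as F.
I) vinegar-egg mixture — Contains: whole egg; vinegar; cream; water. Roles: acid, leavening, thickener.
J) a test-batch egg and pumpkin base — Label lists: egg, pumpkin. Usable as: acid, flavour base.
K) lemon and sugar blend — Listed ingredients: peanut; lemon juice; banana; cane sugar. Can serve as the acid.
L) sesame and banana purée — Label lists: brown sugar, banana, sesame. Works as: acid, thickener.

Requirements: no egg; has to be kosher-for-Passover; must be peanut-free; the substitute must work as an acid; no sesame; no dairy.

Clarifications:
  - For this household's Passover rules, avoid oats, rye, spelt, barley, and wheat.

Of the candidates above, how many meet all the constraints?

2

A: has barley malt, so not kosher-for-Passover — reject
B: only fish sauce, lemon juice and beet; none excluded — keep
C: has milk, so not dairy-free — no
D: has egg white, so not egg-free — out
E: has peanut, so not peanut-free — no
F: has sesame, so not sesame-free — reject
G: works as an acid, no egg, no dairy — keep
H: has rye, so not kosher-for-Passover — no
I: has cream, so not dairy-free; has whole egg, so not egg-free — reject
J: has egg, so not egg-free — out
K: has peanut, so not peanut-free — no
L: has sesame, so not sesame-free — out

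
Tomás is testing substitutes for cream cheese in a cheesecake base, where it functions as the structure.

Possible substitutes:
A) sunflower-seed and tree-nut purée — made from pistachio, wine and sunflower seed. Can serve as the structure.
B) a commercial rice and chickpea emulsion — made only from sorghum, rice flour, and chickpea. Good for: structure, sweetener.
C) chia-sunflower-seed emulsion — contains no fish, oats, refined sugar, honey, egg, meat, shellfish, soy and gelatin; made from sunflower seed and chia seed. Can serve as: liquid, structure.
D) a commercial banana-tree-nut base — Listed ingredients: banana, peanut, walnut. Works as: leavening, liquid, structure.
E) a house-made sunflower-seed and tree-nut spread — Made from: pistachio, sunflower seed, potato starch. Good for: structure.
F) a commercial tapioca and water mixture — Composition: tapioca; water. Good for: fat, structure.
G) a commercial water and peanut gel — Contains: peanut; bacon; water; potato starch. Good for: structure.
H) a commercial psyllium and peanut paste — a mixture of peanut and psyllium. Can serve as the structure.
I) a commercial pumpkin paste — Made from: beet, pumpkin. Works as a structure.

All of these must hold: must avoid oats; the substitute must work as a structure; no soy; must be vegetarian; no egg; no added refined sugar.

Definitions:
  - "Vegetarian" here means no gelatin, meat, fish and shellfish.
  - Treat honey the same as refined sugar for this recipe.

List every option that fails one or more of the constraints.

G

A: every rule checks out — valid
B: nothing on the exclusion list — keep
C: no soy, no oats — OK
D: works as a structure, no soy, no-added-sugar — valid
E: all constraints satisfied — OK
F: works as a structure, vegetarian, no soy — OK
G: has bacon, so not vegetarian — reject
H: only peanut and psyllium; none excluded — keep
I: every rule checks out — keep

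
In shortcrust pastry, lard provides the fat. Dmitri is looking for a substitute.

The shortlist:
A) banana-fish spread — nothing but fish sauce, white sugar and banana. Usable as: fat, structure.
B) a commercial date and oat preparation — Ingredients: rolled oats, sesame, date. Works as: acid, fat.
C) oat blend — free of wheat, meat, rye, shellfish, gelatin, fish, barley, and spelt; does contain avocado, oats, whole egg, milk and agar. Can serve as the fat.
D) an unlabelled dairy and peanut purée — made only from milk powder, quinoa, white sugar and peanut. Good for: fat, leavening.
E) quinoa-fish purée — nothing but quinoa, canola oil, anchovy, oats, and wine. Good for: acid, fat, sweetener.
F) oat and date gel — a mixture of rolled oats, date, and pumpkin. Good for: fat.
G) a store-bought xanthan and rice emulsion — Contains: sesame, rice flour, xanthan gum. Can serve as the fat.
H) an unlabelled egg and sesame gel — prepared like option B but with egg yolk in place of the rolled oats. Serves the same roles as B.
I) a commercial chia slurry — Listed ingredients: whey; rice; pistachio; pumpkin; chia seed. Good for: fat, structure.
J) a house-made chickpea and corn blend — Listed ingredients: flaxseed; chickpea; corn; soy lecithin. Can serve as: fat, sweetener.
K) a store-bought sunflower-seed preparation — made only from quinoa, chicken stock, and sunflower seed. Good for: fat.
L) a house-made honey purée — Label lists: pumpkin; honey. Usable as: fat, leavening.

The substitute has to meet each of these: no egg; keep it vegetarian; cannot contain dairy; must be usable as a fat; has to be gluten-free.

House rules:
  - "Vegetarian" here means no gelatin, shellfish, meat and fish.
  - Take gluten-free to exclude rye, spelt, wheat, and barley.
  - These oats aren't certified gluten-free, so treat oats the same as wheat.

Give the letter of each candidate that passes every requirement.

G, J, L

A: has fish sauce, so not vegetarian — no
B: has rolled oats, so not gluten-free — out
C: has oats, so not gluten-free; has whole egg, so not egg-free (and 1 more) — no
D: has milk powder, so not dairy-free — no
E: has anchovy, so not vegetarian; has oats, so not gluten-free — reject
F: has rolled oats, so not gluten-free — no
G: all constraints satisfied — valid
H: has egg yolk, so not egg-free — reject
I: has whey, so not dairy-free — out
J: every rule checks out — keep
K: has chicken stock, so not vegetarian — no
L: all constraints satisfied — OK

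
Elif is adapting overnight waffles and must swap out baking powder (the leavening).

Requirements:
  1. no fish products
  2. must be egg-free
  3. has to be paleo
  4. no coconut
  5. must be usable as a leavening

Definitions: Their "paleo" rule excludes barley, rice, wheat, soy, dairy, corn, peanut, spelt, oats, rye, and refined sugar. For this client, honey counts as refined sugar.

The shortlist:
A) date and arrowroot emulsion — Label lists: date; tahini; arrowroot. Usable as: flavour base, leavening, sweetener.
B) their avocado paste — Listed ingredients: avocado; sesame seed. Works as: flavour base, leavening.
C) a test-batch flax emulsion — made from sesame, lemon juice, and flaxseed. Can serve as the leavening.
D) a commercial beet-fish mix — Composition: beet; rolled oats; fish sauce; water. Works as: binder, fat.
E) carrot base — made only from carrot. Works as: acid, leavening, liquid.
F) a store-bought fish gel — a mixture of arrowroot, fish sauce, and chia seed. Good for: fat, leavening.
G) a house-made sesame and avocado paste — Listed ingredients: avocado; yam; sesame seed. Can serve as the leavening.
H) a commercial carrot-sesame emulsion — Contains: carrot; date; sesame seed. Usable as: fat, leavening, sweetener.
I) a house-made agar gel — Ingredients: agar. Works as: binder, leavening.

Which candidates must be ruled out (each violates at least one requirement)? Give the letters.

D, F

A: works as a leavening, no coconut, paleo — keep
B: paleo, no egg — OK
C: nothing on the exclusion list — valid
D: not usable as a leavening; has rolled oats, so not paleo (and 1 more) — no
E: only carrot; none excluded — valid
F: has fish sauce, so not fish-free — out
G: only sesame seed, avocado and yam; none excluded — OK
H: works as a leavening, no coconut, no fish — keep
I: all constraints satisfied — valid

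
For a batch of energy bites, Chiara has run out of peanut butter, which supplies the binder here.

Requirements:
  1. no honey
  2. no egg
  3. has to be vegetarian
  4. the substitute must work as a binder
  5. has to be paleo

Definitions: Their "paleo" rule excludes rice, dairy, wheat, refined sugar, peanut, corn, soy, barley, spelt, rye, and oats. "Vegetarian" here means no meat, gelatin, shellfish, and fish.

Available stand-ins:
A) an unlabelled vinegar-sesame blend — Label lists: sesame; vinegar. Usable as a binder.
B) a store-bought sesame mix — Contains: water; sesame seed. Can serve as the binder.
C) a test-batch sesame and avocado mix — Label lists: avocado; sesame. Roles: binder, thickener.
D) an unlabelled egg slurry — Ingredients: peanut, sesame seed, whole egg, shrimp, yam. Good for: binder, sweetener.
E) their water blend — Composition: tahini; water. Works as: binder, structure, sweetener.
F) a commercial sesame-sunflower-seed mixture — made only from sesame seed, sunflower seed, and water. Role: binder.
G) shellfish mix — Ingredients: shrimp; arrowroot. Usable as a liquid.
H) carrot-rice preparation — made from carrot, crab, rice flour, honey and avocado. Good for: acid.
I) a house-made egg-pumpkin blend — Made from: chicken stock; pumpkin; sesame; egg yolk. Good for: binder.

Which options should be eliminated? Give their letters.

D, G, H, I

A: only sesame and vinegar; none excluded — OK
B: only sesame seed and water; none excluded — keep
C: only sesame and avocado; none excluded — keep
D: has peanut, so not paleo; has shrimp, so not vegetarian (and 1 more) — reject
E: no honey, no egg — valid
F: only sesame seed, sunflower seed, and water; none excluded — keep
G: not usable as a binder; has shrimp, so not vegetarian — out
H: not usable as a binder; has rice flour, so not paleo (and 2 more) — no
I: has chicken stock, so not vegetarian; has egg yolk, so not egg-free — no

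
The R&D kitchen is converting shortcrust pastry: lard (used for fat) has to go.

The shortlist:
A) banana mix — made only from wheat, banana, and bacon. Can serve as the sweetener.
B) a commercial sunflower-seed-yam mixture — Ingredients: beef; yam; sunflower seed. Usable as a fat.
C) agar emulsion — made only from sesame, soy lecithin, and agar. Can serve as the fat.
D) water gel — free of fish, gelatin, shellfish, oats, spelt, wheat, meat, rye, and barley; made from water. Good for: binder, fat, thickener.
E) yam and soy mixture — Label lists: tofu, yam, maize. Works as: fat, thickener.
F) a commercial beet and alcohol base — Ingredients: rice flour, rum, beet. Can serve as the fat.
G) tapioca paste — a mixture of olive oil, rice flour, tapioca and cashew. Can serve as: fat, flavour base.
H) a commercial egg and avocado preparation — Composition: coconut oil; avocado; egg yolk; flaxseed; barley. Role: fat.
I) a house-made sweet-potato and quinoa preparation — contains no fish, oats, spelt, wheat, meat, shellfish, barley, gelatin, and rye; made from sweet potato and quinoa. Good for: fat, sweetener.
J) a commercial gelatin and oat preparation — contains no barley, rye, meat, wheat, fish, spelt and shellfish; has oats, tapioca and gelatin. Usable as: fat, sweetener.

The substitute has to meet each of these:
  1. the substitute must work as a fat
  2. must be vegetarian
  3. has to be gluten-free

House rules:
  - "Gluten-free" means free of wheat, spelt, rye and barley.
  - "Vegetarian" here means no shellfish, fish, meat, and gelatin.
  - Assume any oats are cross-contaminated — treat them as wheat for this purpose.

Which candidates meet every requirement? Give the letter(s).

A: not usable as a fat; has wheat, so not gluten-free (and 1 more) — no
B: has beef, so not vegetarian — out
C: only sesame, soy lecithin and agar; none excluded — valid
D: nothing on the exclusion list — keep
E: only maize, tofu and yam; none excluded — OK
F: works as a fat, vegetarian, gluten-free — OK
G: works as a fat, vegetarian, gluten-free — OK
H: has barley, so not gluten-free — no
I: works as a fat, gluten-free, vegetarian — keep
J: has oats, so not gluten-free; has gelatin, so not vegetarian — reject

C, D, E, F, G, I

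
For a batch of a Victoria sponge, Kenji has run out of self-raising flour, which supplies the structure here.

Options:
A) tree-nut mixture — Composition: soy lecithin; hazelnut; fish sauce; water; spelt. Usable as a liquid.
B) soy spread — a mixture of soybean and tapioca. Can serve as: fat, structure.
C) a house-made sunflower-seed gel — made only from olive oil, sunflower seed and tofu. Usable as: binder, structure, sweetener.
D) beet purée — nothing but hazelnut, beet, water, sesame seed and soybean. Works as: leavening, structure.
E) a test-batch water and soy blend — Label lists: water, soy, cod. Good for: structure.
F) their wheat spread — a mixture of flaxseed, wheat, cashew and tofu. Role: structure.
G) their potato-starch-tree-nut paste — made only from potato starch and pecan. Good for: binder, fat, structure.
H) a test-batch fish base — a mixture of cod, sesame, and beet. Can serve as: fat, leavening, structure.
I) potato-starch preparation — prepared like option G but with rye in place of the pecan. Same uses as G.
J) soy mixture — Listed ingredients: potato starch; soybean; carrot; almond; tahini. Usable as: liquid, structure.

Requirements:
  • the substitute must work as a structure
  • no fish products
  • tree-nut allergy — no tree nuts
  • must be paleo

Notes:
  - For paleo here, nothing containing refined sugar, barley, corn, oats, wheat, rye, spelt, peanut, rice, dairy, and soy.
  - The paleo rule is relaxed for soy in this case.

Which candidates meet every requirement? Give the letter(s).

B, C

A: not usable as a structure; has spelt, so not paleo (and 2 more) — reject
B: soy is permitted under the paleo carve-out; nothing else excluded — keep
C: soy is permitted under the paleo carve-out; nothing else excluded — keep
D: has hazelnut, so not tree-nut-free — out
E: has cod, so not fish-free — reject
F: has wheat, so not paleo; has cashew, so not tree-nut-free — no
G: has pecan, so not tree-nut-free — reject
H: has cod, so not fish-free — out
I: has rye, so not paleo — no
J: has almond, so not tree-nut-free — out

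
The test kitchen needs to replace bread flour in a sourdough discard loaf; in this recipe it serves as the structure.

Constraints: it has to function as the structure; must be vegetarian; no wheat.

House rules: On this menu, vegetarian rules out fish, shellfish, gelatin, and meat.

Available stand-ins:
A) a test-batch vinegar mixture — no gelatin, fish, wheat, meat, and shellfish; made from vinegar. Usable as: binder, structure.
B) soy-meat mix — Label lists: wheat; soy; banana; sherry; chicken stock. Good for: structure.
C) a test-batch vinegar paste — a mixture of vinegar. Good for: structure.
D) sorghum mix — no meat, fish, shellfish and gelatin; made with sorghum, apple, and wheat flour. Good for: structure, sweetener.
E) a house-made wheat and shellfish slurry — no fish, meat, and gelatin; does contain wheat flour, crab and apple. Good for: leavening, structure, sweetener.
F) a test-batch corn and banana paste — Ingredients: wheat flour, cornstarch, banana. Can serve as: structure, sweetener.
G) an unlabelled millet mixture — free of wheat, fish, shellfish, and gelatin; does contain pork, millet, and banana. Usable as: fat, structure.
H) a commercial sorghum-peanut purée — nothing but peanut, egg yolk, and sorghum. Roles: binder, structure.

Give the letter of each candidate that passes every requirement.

A: every rule checks out — OK
B: has chicken stock, so not vegetarian; has wheat, so not wheat-free — out
C: all constraints satisfied — keep
D: has wheat flour, so not wheat-free — out
E: has crab, so not vegetarian; has wheat flour, so not wheat-free — reject
F: has wheat flour, so not wheat-free — reject
G: has pork, so not vegetarian — reject
H: works as a structure, vegetarian, no wheat — valid

A, C, H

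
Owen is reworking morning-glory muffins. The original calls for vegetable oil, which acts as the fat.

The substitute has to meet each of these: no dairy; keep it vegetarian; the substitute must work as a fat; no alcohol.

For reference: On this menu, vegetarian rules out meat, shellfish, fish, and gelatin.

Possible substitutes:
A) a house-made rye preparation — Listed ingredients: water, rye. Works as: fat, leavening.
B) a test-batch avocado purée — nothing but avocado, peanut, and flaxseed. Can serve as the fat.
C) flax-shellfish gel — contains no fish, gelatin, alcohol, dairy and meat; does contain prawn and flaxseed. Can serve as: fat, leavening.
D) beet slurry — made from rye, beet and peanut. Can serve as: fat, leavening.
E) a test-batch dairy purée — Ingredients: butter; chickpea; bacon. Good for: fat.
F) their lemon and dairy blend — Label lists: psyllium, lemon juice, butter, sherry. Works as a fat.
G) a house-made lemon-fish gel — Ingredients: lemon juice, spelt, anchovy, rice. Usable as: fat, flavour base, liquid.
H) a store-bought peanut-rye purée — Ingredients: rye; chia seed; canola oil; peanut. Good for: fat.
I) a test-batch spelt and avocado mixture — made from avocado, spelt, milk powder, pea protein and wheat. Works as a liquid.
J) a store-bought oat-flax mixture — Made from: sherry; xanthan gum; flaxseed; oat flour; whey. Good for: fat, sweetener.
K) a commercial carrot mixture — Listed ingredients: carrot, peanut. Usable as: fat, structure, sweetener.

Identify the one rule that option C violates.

usable as a fat: satisfied
vegetarian: has prawn — fails
dairy-free: satisfied
alcohol-free: satisfied

vegetarian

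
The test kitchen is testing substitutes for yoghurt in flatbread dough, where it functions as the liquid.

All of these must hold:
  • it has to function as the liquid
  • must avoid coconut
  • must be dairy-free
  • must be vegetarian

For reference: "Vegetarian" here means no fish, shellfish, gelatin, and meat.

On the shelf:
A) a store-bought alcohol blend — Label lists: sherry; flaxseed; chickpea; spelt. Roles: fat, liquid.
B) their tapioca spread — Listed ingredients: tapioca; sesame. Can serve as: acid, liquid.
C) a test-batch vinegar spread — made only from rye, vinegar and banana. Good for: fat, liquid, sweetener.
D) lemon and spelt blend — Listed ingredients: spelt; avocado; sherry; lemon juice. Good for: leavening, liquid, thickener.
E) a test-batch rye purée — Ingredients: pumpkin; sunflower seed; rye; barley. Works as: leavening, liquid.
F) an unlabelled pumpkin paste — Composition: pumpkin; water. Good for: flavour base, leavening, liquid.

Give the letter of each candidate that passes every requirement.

A, B, C, D, E, F

A: vegetarian, no coconut — keep
B: works as a liquid, no coconut, no dairy — keep
C: only rye, vinegar and banana; none excluded — keep
D: nothing on the exclusion list — OK
E: vegetarian, no dairy — keep
F: works as a liquid, no coconut, no dairy — OK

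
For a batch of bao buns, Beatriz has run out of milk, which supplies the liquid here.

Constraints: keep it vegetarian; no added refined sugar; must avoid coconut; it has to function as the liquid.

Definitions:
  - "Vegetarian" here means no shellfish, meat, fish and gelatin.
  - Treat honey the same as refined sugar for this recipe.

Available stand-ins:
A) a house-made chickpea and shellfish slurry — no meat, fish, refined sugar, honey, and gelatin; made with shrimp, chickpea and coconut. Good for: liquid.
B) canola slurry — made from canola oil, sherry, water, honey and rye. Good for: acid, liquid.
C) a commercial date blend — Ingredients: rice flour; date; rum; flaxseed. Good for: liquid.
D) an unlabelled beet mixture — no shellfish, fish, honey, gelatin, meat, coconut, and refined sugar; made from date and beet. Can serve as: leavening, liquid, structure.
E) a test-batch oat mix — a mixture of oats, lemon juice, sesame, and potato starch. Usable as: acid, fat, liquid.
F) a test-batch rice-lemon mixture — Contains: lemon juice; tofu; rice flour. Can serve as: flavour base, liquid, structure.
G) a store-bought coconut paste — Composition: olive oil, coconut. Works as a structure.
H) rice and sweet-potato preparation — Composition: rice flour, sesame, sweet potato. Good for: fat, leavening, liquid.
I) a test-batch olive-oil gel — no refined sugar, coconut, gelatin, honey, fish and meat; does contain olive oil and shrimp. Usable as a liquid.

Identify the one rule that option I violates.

usable as a liquid: satisfied
vegetarian: has shrimp — fails
no-added-sugar: satisfied
coconut-free: satisfied

vegetarian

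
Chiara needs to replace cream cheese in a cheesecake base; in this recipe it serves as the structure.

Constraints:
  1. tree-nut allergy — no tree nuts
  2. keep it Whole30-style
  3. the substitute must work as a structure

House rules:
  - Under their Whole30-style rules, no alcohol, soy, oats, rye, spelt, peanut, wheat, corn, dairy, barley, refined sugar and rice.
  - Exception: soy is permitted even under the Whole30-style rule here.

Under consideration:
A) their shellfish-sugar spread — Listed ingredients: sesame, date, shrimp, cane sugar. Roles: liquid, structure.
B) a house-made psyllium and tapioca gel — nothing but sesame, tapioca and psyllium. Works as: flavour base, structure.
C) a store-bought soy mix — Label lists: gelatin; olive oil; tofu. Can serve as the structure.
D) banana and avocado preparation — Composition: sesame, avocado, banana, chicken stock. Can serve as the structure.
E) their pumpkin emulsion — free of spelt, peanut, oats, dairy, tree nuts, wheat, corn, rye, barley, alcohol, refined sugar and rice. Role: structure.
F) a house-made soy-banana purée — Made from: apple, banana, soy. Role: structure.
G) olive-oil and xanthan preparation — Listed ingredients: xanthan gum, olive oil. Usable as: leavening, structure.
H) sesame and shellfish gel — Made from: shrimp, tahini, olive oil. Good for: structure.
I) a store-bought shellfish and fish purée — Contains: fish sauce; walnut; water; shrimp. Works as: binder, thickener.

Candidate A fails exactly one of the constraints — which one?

Whole30-style

usable as a structure: satisfied
Whole30-style: has cane sugar — fails
tree-nut-free: satisfied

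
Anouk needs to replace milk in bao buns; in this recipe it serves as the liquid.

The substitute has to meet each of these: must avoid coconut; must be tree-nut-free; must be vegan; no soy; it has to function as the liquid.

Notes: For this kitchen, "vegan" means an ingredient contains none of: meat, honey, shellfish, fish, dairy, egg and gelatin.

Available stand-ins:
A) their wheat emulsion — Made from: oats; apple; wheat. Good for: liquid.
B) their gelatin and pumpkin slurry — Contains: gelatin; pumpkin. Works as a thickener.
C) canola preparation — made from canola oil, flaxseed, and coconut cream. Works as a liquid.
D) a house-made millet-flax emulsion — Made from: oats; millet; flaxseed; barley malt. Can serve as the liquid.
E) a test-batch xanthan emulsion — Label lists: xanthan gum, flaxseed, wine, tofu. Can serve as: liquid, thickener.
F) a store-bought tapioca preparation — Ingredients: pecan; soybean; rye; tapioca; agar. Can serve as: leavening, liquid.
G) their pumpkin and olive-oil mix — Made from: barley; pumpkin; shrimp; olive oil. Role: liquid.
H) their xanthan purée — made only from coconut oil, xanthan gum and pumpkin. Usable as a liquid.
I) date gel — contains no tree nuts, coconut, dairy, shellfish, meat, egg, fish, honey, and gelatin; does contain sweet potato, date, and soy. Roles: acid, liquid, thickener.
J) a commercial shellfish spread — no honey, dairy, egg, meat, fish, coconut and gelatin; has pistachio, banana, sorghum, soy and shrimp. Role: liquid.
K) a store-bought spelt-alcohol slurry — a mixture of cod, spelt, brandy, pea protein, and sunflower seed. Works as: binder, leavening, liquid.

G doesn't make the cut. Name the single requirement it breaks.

vegan

usable as a liquid: satisfied
vegan: has shrimp — fails
coconut-free: satisfied
soy-free: satisfied
tree-nut-free: satisfied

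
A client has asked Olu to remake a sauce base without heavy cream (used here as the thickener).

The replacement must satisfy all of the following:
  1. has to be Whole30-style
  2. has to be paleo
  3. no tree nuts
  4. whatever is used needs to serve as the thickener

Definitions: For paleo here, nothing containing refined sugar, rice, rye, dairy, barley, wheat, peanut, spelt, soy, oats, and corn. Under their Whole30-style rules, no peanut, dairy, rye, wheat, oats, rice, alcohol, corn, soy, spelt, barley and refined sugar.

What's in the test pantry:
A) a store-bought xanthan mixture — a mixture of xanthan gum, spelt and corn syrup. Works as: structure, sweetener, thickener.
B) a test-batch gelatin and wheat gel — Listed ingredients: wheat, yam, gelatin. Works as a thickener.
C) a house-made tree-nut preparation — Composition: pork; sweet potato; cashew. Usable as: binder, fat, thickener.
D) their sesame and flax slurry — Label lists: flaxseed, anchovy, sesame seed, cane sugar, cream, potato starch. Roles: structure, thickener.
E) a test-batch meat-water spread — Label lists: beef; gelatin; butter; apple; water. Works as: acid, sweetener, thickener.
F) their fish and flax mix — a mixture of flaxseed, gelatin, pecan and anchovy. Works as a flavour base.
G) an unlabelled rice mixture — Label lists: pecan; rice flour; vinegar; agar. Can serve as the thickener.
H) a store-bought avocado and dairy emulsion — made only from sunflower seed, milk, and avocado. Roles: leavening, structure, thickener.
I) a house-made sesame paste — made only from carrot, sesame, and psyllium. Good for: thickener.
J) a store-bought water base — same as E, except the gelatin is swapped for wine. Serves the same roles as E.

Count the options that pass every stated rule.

A: has corn syrup, so not paleo; has corn syrup, so not Whole30-style — reject
B: has wheat, so not paleo; has wheat, so not Whole30-style — out
C: has cashew, so not tree-nut-free — reject
D: has cream, so not paleo; has cream, so not Whole30-style — out
E: has butter, so not paleo; has butter, so not Whole30-style — out
F: not usable as a thickener; has pecan, so not tree-nut-free — reject
G: has rice flour, so not paleo; has rice flour, so not Whole30-style (and 1 more) — out
H: has milk, so not paleo; has milk, so not Whole30-style — reject
I: nothing on the exclusion list — valid
J: has butter, so not paleo; has wine, so not Whole30-style — no

1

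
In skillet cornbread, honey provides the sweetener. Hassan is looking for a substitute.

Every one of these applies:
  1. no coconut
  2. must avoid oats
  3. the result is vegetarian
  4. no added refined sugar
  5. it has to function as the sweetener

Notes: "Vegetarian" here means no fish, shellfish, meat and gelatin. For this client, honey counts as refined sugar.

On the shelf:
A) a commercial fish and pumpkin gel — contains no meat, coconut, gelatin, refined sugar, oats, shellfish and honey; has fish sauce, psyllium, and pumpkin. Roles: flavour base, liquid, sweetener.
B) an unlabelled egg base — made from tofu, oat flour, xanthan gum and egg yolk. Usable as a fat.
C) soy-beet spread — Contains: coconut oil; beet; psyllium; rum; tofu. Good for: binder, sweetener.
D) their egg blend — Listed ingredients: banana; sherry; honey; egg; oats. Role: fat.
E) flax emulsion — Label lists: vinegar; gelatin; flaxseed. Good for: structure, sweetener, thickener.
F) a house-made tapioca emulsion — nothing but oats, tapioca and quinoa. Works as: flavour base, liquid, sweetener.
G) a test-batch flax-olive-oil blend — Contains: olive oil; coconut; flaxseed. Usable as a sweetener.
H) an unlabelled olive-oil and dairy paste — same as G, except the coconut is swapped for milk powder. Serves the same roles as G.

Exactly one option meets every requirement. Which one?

H

A: has fish sauce, so not vegetarian — no
B: not usable as a sweetener; has oat flour, so not oat-free — out
C: has coconut oil, so not coconut-free — reject
D: not usable as a sweetener; has oats, so not oat-free (and 1 more) — reject
E: has gelatin, so not vegetarian — reject
F: has oats, so not oat-free — no
G: has coconut, so not coconut-free — out
H: only milk powder, olive oil, and flaxseed; none excluded — keep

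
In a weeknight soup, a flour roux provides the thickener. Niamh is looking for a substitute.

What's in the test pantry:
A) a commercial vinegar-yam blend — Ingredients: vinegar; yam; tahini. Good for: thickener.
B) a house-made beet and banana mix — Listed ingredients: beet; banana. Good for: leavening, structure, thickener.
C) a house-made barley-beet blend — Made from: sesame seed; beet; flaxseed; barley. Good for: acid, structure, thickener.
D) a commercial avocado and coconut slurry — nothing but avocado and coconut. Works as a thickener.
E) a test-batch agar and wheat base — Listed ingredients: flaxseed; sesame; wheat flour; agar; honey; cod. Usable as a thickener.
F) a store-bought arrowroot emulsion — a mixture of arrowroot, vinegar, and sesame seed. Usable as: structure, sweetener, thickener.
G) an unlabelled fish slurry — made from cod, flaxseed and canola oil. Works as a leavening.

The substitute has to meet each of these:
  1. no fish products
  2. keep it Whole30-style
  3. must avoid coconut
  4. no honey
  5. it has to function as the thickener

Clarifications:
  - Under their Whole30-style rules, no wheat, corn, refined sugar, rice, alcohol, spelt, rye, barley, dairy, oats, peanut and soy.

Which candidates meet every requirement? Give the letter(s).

A: works as a thickener, Whole30-style, no honey — OK
B: only banana and beet; none excluded — valid
C: has barley, so not Whole30-style — no
D: has coconut, so not coconut-free — no
E: has wheat flour, so not Whole30-style; has honey, so not honey-free (and 1 more) — no
F: only sesame seed, arrowroot, and vinegar; none excluded — OK
G: not usable as a thickener; has cod, so not fish-free — out

A, B, F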